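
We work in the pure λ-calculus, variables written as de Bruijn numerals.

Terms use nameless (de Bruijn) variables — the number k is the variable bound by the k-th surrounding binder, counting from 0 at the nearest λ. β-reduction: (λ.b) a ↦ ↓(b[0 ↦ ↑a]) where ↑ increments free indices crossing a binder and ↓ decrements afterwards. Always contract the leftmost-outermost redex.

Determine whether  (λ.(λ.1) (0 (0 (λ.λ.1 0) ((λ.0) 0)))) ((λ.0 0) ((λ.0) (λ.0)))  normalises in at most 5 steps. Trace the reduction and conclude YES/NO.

  start: (λ.(λ.1) (0 (0 (λ.λ.1 0) ((λ.0) 0)))) ((λ.0 0) ((λ.0) (λ.0)))
  step 1: (λ.(λ.0 0) ((λ.0) (λ.0))) ((λ.0 0) ((λ.0) (λ.0)) ((λ.0 0) ((λ.0) (λ.0)) (λ.λ.1 0) ((λ.0) ((λ.0 0) ((λ.0) (λ.0))))))
  step 2: (λ.0 0) ((λ.0) (λ.0))
  step 3: (λ.0) (λ.0) ((λ.0) (λ.0))
  step 4: (λ.0) ((λ.0) (λ.0))
  step 5: (λ.0) (λ.0)

Answer: NO — after 5 steps the term is (λ.0) (λ.0), not yet normal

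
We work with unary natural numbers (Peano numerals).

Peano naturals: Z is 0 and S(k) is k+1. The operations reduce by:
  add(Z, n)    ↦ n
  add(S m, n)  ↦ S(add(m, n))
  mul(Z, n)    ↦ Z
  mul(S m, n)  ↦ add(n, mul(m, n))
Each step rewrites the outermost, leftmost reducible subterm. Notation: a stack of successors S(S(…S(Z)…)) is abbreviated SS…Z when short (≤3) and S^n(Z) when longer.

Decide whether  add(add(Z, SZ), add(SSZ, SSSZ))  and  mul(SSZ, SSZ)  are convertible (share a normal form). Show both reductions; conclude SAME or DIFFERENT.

Term A:
  start: add(add(Z, SZ), add(SSZ, SSSZ))
  →1  add(SZ, add(SSZ, SSSZ))
  →2  S(add(Z, add(SSZ, SSSZ)))
  →3  S(add(SSZ, SSSZ))
  →4  S(S(add(SZ, SSSZ)))
  →5  S(S(S(add(Z, SSSZ))))
  →6  S^6(Z)

Term B:
  start: mul(SSZ, SSZ)
  →1  add(SSZ, mul(SZ, SSZ))
  →2  S(add(SZ, mul(SZ, SSZ)))
  →3  S(S(add(Z, mul(SZ, SSZ))))
  →4  S(S(mul(SZ, SSZ)))
  →5  S(S(add(SSZ, mul(Z, SSZ))))
  →6  S(S(S(add(SZ, mul(Z, SSZ)))))
  →7  S(S(S(S(add(Z, mul(Z, SSZ))))))
  →8  S(S(S(S(mul(Z, SSZ)))))
  →9  S^4(Z)

Answer: DIFFERENT — A ⇓ S^6(Z), B ⇓ S^4(Z)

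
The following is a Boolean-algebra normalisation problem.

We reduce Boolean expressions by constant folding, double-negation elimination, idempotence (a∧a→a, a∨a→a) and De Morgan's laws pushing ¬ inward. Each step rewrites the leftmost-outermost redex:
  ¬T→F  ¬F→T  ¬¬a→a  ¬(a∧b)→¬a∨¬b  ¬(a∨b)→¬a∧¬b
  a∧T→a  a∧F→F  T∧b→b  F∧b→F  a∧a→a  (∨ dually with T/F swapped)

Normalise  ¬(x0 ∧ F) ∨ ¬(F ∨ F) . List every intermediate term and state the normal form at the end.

  start: ¬(x0 ∧ F) ∨ ¬(F ∨ F)
  step 1: (¬x0 ∨ ¬F) ∨ ¬(F ∨ F)
  step 2: (¬x0 ∨ T) ∨ ¬(F ∨ F)
  step 3: T ∨ ¬(F ∨ F)
  step 4: T

Answer: normal form = T  (in 4 steps)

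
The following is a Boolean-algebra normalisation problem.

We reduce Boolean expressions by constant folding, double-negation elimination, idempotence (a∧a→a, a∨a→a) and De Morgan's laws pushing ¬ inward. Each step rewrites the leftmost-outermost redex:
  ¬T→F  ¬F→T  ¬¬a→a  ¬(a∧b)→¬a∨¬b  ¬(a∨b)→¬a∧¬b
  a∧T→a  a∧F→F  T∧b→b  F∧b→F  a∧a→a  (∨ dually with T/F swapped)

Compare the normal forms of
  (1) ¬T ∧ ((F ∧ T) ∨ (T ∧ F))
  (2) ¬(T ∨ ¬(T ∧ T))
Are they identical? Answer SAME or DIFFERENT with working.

Answer: SAME — A ⇓ F, B ⇓ F

Reduction:
Term A:
  start: ¬T ∧ ((F ∧ T) ∨ (T ∧ F))
  [1] F ∧ ((F ∧ T) ∨ (T ∧ F))
  [2] F

Term B:
  start: ¬(T ∨ ¬(T ∧ T))
  [1] ¬T ∧ ¬¬(T ∧ T)
  [2] F ∧ ¬¬(T ∧ T)
  [3] F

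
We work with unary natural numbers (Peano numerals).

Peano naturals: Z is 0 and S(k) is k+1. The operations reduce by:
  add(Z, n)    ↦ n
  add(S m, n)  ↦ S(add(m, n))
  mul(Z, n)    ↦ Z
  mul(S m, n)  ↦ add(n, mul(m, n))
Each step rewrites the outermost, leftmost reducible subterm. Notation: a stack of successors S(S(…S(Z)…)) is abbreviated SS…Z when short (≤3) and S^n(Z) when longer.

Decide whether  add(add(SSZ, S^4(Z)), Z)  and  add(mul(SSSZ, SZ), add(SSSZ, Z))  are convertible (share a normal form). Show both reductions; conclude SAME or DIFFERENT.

Term A:
  start: add(add(SSZ, S^4(Z)), Z)
  [1] add(S(add(SZ, S^4(Z))), Z)
  [2] S(add(add(SZ, S^4(Z)), Z))
  [3] S(add(S(add(Z, S^4(Z))), Z))
  [4] S(S(add(add(Z, S^4(Z)), Z)))
  [5] S(S(add(S^4(Z), Z)))
  [6] S(S(S(add(SSSZ, Z))))
  [7] S(S(S(S(add(SSZ, Z)))))
  [8] S(S(S(S(S(add(SZ, Z))))))
  [9] S(S(S(S(S(S(add(Z, Z)))))))
  [10] S^6(Z)

Term B:
  start: add(mul(SSSZ, SZ), add(SSSZ, Z))
  [1] add(add(SZ, mul(SSZ, SZ)), add(SSSZ, Z))
  [2] add(S(add(Z, mul(SSZ, SZ))), add(SSSZ, Z))
  [3] S(add(add(Z, mul(SSZ, SZ)), add(SSSZ, Z)))
  [4] S(add(mul(SSZ, SZ), add(SSSZ, Z)))
  [5] S(add(add(SZ, mul(SZ, SZ)), add(SSSZ, Z)))
  [6] S(add(S(add(Z, mul(SZ, SZ))), add(SSSZ, Z)))
  [7] S(S(add(add(Z, mul(SZ, SZ)), add(SSSZ, Z))))
  [8] S(S(add(mul(SZ, SZ), add(SSSZ, Z))))
  [9] S(S(add(add(SZ, mul(Z, SZ)), add(SSSZ, Z))))
  [10] S(S(add(S(add(Z, mul(Z, SZ))), add(SSSZ, Z))))
  [11] S(S(S(add(add(Z, mul(Z, SZ)), add(SSSZ, Z)))))
  [12] S(S(S(add(mul(Z, SZ), add(SSSZ, Z)))))
  [13] S(S(S(add(Z, add(SSSZ, Z)))))
  [14] S(S(S(add(SSSZ, Z))))
  [15] S(S(S(S(add(SSZ, Z)))))
  [16] S(S(S(S(S(add(SZ, Z))))))
  [17] S(S(S(S(S(S(add(Z, Z)))))))
  [18] S^6(Z)

Answer: SAME — A ⇓ S^6(Z), B ⇓ S^6(Z)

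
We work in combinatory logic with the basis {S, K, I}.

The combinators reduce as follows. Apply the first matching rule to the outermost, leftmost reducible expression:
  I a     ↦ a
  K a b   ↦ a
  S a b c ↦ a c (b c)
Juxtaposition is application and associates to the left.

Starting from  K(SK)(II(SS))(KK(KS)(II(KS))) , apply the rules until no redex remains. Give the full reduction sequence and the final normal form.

  start: K(SK)(II(SS))(KK(KS)(II(KS)))
  step 1: SK(KK(KS)(II(KS)))
  step 2: SK(K(II(KS)))
  step 3: SK(K(I(KS)))
  step 4: SK(K(KS))

Answer: normal form = SK(K(KS))  (in 4 steps)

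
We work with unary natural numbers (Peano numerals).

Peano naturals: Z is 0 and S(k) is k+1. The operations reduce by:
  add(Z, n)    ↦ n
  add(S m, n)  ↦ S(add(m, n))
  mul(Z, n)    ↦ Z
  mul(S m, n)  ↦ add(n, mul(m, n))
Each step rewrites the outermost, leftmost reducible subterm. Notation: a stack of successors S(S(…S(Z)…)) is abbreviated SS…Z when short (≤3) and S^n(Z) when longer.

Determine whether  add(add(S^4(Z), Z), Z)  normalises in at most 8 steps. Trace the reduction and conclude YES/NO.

Answer: NO — after 8 steps the term is S(S(S(S(add(add(Z, Z), Z))))), not yet normal

Working:
  start: add(add(S^4(Z), Z), Z)
  [1] add(S(add(SSSZ, Z)), Z)
  [2] S(add(add(SSSZ, Z), Z))
  [3] S(add(S(add(SSZ, Z)), Z))
  [4] S(S(add(add(SSZ, Z), Z)))
  [5] S(S(add(S(add(SZ, Z)), Z)))
  [6] S(S(S(add(add(SZ, Z), Z))))
  [7] S(S(S(add(S(add(Z, Z)), Z))))
  [8] S(S(S(S(add(add(Z, Z), Z)))))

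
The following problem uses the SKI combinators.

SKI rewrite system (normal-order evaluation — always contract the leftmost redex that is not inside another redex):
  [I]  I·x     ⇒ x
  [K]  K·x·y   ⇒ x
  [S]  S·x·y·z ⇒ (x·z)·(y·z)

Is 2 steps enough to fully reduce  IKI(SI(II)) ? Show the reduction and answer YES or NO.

Answer: YES — reaches normal form I in 2 ≤ 2 steps

Working:
  start: IKI(SI(II))
  →1  KI(SI(II))
  →2  I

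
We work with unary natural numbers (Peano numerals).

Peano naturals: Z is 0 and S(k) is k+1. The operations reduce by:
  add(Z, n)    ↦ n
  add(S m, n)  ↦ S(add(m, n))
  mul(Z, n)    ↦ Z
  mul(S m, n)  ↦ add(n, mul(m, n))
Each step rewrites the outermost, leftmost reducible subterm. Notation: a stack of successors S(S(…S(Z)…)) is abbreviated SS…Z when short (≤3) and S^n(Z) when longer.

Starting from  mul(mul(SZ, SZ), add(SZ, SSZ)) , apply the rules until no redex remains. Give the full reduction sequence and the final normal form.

Answer: normal form = SSSZ  (in 12 steps)

Working:
  start: mul(mul(SZ, SZ), add(SZ, SSZ))
  →1  mul(add(SZ, mul(Z, SZ)), add(SZ, SSZ))
  →2  mul(S(add(Z, mul(Z, SZ))), add(SZ, SSZ))
  →3  add(add(SZ, SSZ), mul(add(Z, mul(Z, SZ)), add(SZ, SSZ)))
  →4  add(S(add(Z, SSZ)), mul(add(Z, mul(Z, SZ)), add(SZ, SSZ)))
  →5  S(add(add(Z, SSZ), mul(add(Z, mul(Z, SZ)), add(SZ, SSZ))))
  →6  S(add(SSZ, mul(add(Z, mul(Z, SZ)), add(SZ, SSZ))))
  →7  S(S(add(SZ, mul(add(Z, mul(Z, SZ)), add(SZ, SSZ)))))
  →8  S(S(S(add(Z, mul(add(Z, mul(Z, SZ)), add(SZ, SSZ))))))
  →9  S(S(S(mul(add(Z, mul(Z, SZ)), add(SZ, SSZ)))))
  →10  S(S(S(mul(mul(Z, SZ), add(SZ, SSZ)))))
  →11  S(S(S(mul(Z, add(SZ, SSZ)))))
  →12  SSSZ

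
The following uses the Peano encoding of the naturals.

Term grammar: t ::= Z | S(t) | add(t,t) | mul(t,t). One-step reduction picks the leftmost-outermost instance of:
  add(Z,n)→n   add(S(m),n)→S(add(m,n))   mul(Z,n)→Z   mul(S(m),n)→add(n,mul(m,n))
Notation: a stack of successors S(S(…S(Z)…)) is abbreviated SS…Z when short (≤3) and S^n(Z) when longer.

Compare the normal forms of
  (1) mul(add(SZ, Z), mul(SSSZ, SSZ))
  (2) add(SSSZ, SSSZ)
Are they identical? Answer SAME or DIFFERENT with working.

Term A:
  start: mul(add(SZ, Z), mul(SSSZ, SSZ))
  [1] mul(S(add(Z, Z)), mul(SSSZ, SSZ))
  [2] add(mul(SSSZ, SSZ), mul(add(Z, Z), mul(SSSZ, SSZ)))
  [3] add(add(SSZ, mul(SSZ, SSZ)), mul(add(Z, Z), mul(SSSZ, SSZ)))
  [4] add(S(add(SZ, mul(SSZ, SSZ))), mul(add(Z, Z), mul(SSSZ, SSZ)))
  [5] S(add(add(SZ, mul(SSZ, SSZ)), mul(add(Z, Z), mul(SSSZ, SSZ))))
  [6] S(add(S(add(Z, mul(SSZ, SSZ))), mul(add(Z, Z), mul(SSSZ, SSZ))))
  [7] S(S(add(add(Z, mul(SSZ, SSZ)), mul(add(Z, Z), mul(SSSZ, SSZ)))))
  [8] S(S(add(mul(SSZ, SSZ), mul(add(Z, Z), mul(SSSZ, SSZ)))))
  [9] S(S(add(add(SSZ, mul(SZ, SSZ)), mul(add(Z, Z), mul(SSSZ, SSZ)))))
  [10] S(S(add(S(add(SZ, mul(SZ, SSZ))), mul(add(Z, Z), mul(SSSZ, SSZ)))))
  [11] S(S(S(add(add(SZ, mul(SZ, SSZ)), mul(add(Z, Z), mul(SSSZ, SSZ))))))
  [12] S(S(S(add(S(add(Z, mul(SZ, SSZ))), mul(add(Z, Z), mul(SSSZ, SSZ))))))
  [13] S(S(S(S(add(add(Z, mul(SZ, SSZ)), mul(add(Z, Z), mul(SSSZ, SSZ)))))))
  [14] S(S(S(S(add(mul(SZ, SSZ), mul(add(Z, Z), mul(SSSZ, SSZ)))))))
  [15] S(S(S(S(add(add(SSZ, mul(Z, SSZ)), mul(add(Z, Z), mul(SSSZ, SSZ)))))))
  [16] S(S(S(S(add(S(add(SZ, mul(Z, SSZ))), mul(add(Z, Z), mul(SSSZ, SSZ)))))))
  [17] S(S(S(S(S(add(add(SZ, mul(Z, SSZ)), mul(add(Z, Z), mul(SSSZ, SSZ))))))))
  [18] S(S(S(S(S(add(S(add(Z, mul(Z, SSZ))), mul(add(Z, Z), mul(SSSZ, SSZ))))))))
  [19] S(S(S(S(S(S(add(add(Z, mul(Z, SSZ)), mul(add(Z, Z), mul(SSSZ, SSZ)))))))))
  [20] S(S(S(S(S(S(add(mul(Z, SSZ), mul(add(Z, Z), mul(SSSZ, SSZ)))))))))
  [21] S(S(S(S(S(S(add(Z, mul(add(Z, Z), mul(SSSZ, SSZ)))))))))
  [22] S(S(S(S(S(S(mul(add(Z, Z), mul(SSSZ, SSZ))))))))
  [23] S(S(S(S(S(S(mul(Z, mul(SSSZ, SSZ))))))))
  [24] S^6(Z)

Term B:
  start: add(SSSZ, SSSZ)
  [1] S(add(SSZ, SSSZ))
  [2] S(S(add(SZ, SSSZ)))
  [3] S(S(S(add(Z, SSSZ))))
  [4] S^6(Z)

Answer: SAME — A ⇓ S^6(Z), B ⇓ S^6(Z)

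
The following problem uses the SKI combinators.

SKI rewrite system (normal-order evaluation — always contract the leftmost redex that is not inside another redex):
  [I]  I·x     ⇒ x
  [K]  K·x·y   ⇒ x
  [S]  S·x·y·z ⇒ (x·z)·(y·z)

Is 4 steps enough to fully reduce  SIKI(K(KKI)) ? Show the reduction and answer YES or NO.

Answer: YES — reaches normal form I in 4 ≤ 4 steps

Derivation:
  start: SIKI(K(KKI))
  [1] II(KI)(K(KKI))
  [2] I(KI)(K(KKI))
  [3] KI(K(KKI))
  [4] I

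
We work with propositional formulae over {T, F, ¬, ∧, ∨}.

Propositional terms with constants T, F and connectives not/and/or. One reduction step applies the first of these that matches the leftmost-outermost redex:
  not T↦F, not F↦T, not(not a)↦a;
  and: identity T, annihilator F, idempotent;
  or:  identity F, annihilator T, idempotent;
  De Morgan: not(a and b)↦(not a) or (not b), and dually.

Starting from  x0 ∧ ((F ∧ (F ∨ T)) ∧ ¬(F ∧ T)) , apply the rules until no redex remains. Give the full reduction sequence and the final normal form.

  start: x0 ∧ ((F ∧ (F ∨ T)) ∧ ¬(F ∧ T))
  step 1: x0 ∧ (F ∧ ¬(F ∧ T))
  step 2: x0 ∧ F
  step 3: F

Answer: normal form = F  (in 3 steps)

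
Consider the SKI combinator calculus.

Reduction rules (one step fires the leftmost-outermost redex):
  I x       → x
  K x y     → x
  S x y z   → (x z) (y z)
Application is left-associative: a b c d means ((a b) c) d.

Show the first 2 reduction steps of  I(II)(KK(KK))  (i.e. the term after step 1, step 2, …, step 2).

  start: I(II)(KK(KK))
  →1  II(KK(KK))
  →2  I(KK(KK))

Answer: after 2 steps: I(KK(KK))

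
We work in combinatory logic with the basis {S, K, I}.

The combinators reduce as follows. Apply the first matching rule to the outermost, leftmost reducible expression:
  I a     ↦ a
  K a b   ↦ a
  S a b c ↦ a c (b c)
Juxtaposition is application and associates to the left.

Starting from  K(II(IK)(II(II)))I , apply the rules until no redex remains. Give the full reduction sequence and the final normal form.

Answer: normal form = KI  (in 7 steps)

Derivation:
  start: K(II(IK)(II(II)))I
  →1  II(IK)(II(II))
  →2  I(IK)(II(II))
  →3  IK(II(II))
  →4  K(II(II))
  →5  K(I(II))
  →6  K(II)
  →7  KI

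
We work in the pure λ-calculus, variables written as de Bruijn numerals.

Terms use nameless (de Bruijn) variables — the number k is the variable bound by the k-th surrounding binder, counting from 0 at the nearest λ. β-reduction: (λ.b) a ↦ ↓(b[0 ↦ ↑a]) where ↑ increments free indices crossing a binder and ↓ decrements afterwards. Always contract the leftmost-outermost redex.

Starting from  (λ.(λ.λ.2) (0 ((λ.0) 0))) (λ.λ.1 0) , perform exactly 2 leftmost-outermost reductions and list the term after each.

  start: (λ.(λ.λ.2) (0 ((λ.0) 0))) (λ.λ.1 0)
  [1] (λ.λ.λ.λ.1 0) ((λ.λ.1 0) ((λ.0) (λ.λ.1 0)))
  [2] λ.λ.λ.1 0

Answer: after 2 steps: λ.λ.λ.1 0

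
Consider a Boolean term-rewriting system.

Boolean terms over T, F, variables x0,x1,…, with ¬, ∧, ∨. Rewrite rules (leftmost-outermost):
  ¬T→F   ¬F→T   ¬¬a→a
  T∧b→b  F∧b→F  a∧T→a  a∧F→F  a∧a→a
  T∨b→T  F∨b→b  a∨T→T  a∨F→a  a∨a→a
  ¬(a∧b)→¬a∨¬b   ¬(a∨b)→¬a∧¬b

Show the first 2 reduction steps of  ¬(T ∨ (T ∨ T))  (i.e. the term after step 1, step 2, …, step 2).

Answer: after 2 steps: F ∧ ¬(T ∨ T)

Reduction:
  start: ¬(T ∨ (T ∨ T))
  [1] ¬T ∧ ¬(T ∨ T)
  [2] F ∧ ¬(T ∨ T)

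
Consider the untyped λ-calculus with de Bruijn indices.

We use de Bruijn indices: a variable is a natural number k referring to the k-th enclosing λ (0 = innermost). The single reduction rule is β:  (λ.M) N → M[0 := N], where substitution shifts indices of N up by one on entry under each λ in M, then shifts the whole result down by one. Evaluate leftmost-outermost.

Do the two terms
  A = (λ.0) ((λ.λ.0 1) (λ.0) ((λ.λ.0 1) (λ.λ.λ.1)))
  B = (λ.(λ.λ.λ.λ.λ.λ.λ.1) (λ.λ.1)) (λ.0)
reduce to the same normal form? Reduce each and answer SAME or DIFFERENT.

Answer: DIFFERENT — A ⇓ λ.λ.λ.1, B ⇓ λ.λ.λ.λ.λ.λ.1

Derivation:
Term A:
  start: (λ.0) ((λ.λ.0 1) (λ.0) ((λ.λ.0 1) (λ.λ.λ.1)))
  [1] (λ.λ.0 1) (λ.0) ((λ.λ.0 1) (λ.λ.λ.1))
  [2] (λ.0 (λ.0)) ((λ.λ.0 1) (λ.λ.λ.1))
  [3] (λ.λ.0 1) (λ.λ.λ.1) (λ.0)
  [4] (λ.0 (λ.λ.λ.1)) (λ.0)
  [5] (λ.0) (λ.λ.λ.1)
  [6] λ.λ.λ.1

Term B:
  start: (λ.(λ.λ.λ.λ.λ.λ.λ.1) (λ.λ.1)) (λ.0)
  [1] (λ.λ.λ.λ.λ.λ.λ.1) (λ.λ.1)
  [2] λ.λ.λ.λ.λ.λ.1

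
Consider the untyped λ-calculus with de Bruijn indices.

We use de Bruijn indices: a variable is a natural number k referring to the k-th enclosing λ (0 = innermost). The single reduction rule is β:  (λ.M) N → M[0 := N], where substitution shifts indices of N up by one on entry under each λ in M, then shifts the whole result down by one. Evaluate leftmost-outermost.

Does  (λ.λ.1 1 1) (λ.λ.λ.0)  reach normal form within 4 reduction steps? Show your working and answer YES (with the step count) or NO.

  start: (λ.λ.1 1 1) (λ.λ.λ.0)
  [1] λ.(λ.λ.λ.0) (λ.λ.λ.0) (λ.λ.λ.0)
  [2] λ.(λ.λ.0) (λ.λ.λ.0)
  [3] λ.λ.0

Answer: YES — reaches normal form λ.λ.0 in 3 ≤ 4 steps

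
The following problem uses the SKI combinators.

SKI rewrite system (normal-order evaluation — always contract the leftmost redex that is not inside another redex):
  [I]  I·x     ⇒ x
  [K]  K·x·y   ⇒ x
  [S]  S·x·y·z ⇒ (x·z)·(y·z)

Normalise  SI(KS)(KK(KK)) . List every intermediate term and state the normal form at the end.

  start: SI(KS)(KK(KK))
  →1  I(KK(KK))(KS(KK(KK)))
  →2  KK(KK)(KS(KK(KK)))
  →3  K(KS(KK(KK)))
  →4  KS

Answer: normal form = KS  (in 4 steps)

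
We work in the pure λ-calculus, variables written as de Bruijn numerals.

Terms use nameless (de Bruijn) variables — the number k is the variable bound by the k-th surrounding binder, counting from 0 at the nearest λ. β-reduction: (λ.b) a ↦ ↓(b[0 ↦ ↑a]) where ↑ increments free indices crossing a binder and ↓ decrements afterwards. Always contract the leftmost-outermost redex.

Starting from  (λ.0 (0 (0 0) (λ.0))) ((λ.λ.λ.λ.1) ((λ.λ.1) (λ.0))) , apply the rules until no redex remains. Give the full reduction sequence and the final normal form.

  start: (λ.0 (0 (0 0) (λ.0))) ((λ.λ.λ.λ.1) ((λ.λ.1) (λ.0)))
  [1] (λ.λ.λ.λ.1) ((λ.λ.1) (λ.0)) ((λ.λ.λ.λ.1) ((λ.λ.1) (λ.0)) ((λ.λ.λ.λ.1) ((λ.λ.1) (λ.0)) ((λ.λ.λ.λ.1) ((λ.λ.1) (λ.0)))) (λ.0))
  [2] (λ.λ.λ.1) ((λ.λ.λ.λ.1) ((λ.λ.1) (λ.0)) ((λ.λ.λ.λ.1) ((λ.λ.1) (λ.0)) ((λ.λ.λ.λ.1) ((λ.λ.1) (λ.0)))) (λ.0))
  [3] λ.λ.1

Answer: normal form = λ.λ.1  (in 3 steps)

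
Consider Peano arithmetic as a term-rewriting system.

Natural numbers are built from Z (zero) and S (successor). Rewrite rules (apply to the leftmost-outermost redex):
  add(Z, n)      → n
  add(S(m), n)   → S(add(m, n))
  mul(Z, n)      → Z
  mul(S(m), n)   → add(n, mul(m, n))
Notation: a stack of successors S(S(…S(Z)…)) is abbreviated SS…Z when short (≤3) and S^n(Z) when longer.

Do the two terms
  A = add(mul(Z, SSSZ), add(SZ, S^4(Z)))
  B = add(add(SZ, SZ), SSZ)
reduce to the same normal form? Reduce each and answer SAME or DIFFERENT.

Term A:
  start: add(mul(Z, SSSZ), add(SZ, S^4(Z)))
  →1  add(Z, add(SZ, S^4(Z)))
  →2  add(SZ, S^4(Z))
  →3  S(add(Z, S^4(Z)))
  →4  S^5(Z)

Term B:
  start: add(add(SZ, SZ), SSZ)
  →1  add(S(add(Z, SZ)), SSZ)
  →2  S(add(add(Z, SZ), SSZ))
  →3  S(add(SZ, SSZ))
  →4  S(S(add(Z, SSZ)))
  →5  S^4(Z)

Answer: DIFFERENT — A ⇓ S^5(Z), B ⇓ S^4(Z)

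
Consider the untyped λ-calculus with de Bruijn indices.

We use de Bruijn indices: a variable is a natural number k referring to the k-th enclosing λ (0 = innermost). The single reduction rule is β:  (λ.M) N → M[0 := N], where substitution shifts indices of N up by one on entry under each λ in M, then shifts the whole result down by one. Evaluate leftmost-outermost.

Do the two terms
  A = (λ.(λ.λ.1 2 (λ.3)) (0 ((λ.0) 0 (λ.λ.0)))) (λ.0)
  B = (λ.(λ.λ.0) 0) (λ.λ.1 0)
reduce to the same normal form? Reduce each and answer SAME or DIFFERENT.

Answer: DIFFERENT — A ⇓ λ.λ.λ.0, B ⇓ λ.0

Reduction:
Term A:
  start: (λ.(λ.λ.1 2 (λ.3)) (0 ((λ.0) 0 (λ.λ.0)))) (λ.0)
  →1  (λ.λ.1 (λ.0) (λ.λ.0)) ((λ.0) ((λ.0) (λ.0) (λ.λ.0)))
  →2  λ.(λ.0) ((λ.0) (λ.0) (λ.λ.0)) (λ.0) (λ.λ.0)
  →3  λ.(λ.0) (λ.0) (λ.λ.0) (λ.0) (λ.λ.0)
  →4  λ.(λ.0) (λ.λ.0) (λ.0) (λ.λ.0)
  →5  λ.(λ.λ.0) (λ.0) (λ.λ.0)
  →6  λ.(λ.0) (λ.λ.0)
  →7  λ.λ.λ.0

Term B:
  start: (λ.(λ.λ.0) 0) (λ.λ.1 0)
  →1  (λ.λ.0) (λ.λ.1 0)
  →2  λ.0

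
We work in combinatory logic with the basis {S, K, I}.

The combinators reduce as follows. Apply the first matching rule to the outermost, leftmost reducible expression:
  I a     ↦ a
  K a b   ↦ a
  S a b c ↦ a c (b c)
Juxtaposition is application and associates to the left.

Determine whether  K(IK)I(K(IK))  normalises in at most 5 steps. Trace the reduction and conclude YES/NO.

Answer: YES — reaches normal form K(KK) in 3 ≤ 5 steps

Derivation:
  start: K(IK)I(K(IK))
  →1  IK(K(IK))
  →2  K(K(IK))
  →3  K(KK)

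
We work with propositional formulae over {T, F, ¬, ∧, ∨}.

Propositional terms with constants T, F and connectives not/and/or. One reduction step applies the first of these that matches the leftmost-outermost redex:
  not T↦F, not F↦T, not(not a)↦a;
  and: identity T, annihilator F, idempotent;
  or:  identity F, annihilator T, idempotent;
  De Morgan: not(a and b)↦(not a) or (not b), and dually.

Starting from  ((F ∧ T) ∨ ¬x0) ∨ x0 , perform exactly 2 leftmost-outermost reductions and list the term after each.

Answer: after 2 steps: ¬x0 ∨ x0

Working:
  start: ((F ∧ T) ∨ ¬x0) ∨ x0
  step 1: (F ∨ ¬x0) ∨ x0
  step 2: ¬x0 ∨ x0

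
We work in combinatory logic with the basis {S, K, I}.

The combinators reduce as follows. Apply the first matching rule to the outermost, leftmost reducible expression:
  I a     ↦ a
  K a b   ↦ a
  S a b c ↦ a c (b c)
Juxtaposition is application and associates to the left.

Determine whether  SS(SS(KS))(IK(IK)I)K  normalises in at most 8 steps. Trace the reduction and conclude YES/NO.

  start: SS(SS(KS))(IK(IK)I)K
  →1  S(IK(IK)I)(SS(KS)(IK(IK)I))K
  →2  IK(IK)IK(SS(KS)(IK(IK)I)K)
  →3  K(IK)IK(SS(KS)(IK(IK)I)K)
  →4  IKK(SS(KS)(IK(IK)I)K)
  →5  KK(SS(KS)(IK(IK)I)K)
  →6  K

Answer: YES — reaches normal form K in 6 ≤ 8 steps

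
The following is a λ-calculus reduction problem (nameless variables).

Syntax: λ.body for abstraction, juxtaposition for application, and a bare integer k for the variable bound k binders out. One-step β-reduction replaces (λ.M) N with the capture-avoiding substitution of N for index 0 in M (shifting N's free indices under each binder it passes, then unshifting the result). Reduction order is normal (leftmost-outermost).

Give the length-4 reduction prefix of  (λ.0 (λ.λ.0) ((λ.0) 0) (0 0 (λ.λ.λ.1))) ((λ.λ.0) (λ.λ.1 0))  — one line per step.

Answer: after 4 steps: (λ.0) ((λ.λ.0) (λ.λ.1 0) ((λ.λ.0) (λ.λ.1 0)) (λ.λ.λ.1))

Working:
  start: (λ.0 (λ.λ.0) ((λ.0) 0) (0 0 (λ.λ.λ.1))) ((λ.λ.0) (λ.λ.1 0))
  step 1: (λ.λ.0) (λ.λ.1 0) (λ.λ.0) ((λ.0) ((λ.λ.0) (λ.λ.1 0))) ((λ.λ.0) (λ.λ.1 0) ((λ.λ.0) (λ.λ.1 0)) (λ.λ.λ.1))
  step 2: (λ.0) (λ.λ.0) ((λ.0) ((λ.λ.0) (λ.λ.1 0))) ((λ.λ.0) (λ.λ.1 0) ((λ.λ.0) (λ.λ.1 0)) (λ.λ.λ.1))
  step 3: (λ.λ.0) ((λ.0) ((λ.λ.0) (λ.λ.1 0))) ((λ.λ.0) (λ.λ.1 0) ((λ.λ.0) (λ.λ.1 0)) (λ.λ.λ.1))
  step 4: (λ.0) ((λ.λ.0) (λ.λ.1 0) ((λ.λ.0) (λ.λ.1 0)) (λ.λ.λ.1))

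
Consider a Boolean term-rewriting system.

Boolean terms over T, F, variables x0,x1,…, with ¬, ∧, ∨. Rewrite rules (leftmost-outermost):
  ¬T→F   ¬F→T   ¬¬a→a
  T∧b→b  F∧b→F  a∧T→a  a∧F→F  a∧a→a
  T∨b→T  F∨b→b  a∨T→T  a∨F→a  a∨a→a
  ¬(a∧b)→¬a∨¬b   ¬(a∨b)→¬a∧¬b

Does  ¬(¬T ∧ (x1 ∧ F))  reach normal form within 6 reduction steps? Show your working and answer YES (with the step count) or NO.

  start: ¬(¬T ∧ (x1 ∧ F))
  →1  ¬¬T ∨ ¬(x1 ∧ F)
  →2  T ∨ ¬(x1 ∧ F)
  →3  T

Answer: YES — reaches normal form T in 3 ≤ 6 steps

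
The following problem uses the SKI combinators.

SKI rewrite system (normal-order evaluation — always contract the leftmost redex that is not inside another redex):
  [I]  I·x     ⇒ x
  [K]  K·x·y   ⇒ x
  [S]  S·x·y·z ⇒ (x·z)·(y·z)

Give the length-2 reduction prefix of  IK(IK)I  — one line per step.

Answer: after 2 steps: IK

Working:
  start: IK(IK)I
  [1] K(IK)I
  [2] IK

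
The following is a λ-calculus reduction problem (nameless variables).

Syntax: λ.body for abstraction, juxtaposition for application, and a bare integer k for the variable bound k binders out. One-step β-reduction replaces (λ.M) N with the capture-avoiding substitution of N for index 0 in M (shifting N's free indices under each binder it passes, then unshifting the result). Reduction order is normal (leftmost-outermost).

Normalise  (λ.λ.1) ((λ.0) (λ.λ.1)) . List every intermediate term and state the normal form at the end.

Answer: normal form = λ.λ.λ.1  (in 2 steps)

Reduction:
  start: (λ.λ.1) ((λ.0) (λ.λ.1))
  step 1: λ.(λ.0) (λ.λ.1)
  step 2: λ.λ.λ.1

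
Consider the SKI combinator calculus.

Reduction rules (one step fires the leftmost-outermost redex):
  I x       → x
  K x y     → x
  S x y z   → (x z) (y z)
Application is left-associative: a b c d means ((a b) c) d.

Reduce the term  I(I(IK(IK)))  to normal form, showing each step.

  start: I(I(IK(IK)))
  →1  I(IK(IK))
  →2  IK(IK)
  →3  K(IK)
  →4  KK

Answer: normal form = KK  (in 4 steps)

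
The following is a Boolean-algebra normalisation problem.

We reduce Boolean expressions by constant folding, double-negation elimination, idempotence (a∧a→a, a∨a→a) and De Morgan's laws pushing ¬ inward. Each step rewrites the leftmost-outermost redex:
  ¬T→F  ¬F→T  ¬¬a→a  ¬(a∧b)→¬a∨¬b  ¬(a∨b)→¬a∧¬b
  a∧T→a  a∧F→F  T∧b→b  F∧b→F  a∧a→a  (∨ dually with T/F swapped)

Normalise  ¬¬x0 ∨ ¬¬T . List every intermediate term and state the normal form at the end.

  start: ¬¬x0 ∨ ¬¬T
  →1  x0 ∨ ¬¬T
  →2  x0 ∨ T
  →3  T

Answer: normal form = T  (in 3 steps)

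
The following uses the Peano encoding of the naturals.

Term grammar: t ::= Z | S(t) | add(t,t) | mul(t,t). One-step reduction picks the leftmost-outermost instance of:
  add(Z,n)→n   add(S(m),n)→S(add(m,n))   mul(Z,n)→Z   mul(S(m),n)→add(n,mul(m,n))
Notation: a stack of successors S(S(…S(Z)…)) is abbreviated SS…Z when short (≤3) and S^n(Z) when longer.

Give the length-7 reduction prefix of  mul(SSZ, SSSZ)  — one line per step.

Answer: after 7 steps: S(S(S(S(add(SSZ, mul(Z, SSSZ))))))

Reduction:
  start: mul(SSZ, SSSZ)
  step 1: add(SSSZ, mul(SZ, SSSZ))
  step 2: S(add(SSZ, mul(SZ, SSSZ)))
  step 3: S(S(add(SZ, mul(SZ, SSSZ))))
  step 4: S(S(S(add(Z, mul(SZ, SSSZ)))))
  step 5: S(S(S(mul(SZ, SSSZ))))
  step 6: S(S(S(add(SSSZ, mul(Z, SSSZ)))))
  step 7: S(S(S(S(add(SSZ, mul(Z, SSSZ))))))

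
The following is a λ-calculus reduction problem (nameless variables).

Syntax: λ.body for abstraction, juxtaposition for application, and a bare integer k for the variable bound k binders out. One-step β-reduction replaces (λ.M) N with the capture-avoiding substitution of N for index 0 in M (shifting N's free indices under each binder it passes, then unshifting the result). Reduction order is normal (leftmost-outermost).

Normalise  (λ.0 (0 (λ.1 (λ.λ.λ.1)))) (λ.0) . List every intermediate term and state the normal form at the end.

  start: (λ.0 (0 (λ.1 (λ.λ.λ.1)))) (λ.0)
  →1  (λ.0) ((λ.0) (λ.(λ.0) (λ.λ.λ.1)))
  →2  (λ.0) (λ.(λ.0) (λ.λ.λ.1))
  →3  λ.(λ.0) (λ.λ.λ.1)
  →4  λ.λ.λ.λ.1

Answer: normal form = λ.λ.λ.λ.1  (in 4 steps)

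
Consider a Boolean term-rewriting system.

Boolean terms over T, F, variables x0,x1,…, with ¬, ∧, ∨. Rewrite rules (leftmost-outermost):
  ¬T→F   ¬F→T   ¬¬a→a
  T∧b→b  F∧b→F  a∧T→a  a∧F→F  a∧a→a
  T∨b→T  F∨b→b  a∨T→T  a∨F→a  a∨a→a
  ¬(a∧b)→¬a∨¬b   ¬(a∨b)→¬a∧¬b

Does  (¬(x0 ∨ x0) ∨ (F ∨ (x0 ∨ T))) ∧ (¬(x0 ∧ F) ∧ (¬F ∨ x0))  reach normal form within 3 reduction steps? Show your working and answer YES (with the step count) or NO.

Answer: NO — after 3 steps the term is (¬x0 ∨ (x0 ∨ T)) ∧ (¬(x0 ∧ F) ∧ (¬F ∨ x0)), not yet normal

Reduction:
  start: (¬(x0 ∨ x0) ∨ (F ∨ (x0 ∨ T))) ∧ (¬(x0 ∧ F) ∧ (¬F ∨ x0))
  step 1: ((¬x0 ∧ ¬x0) ∨ (F ∨ (x0 ∨ T))) ∧ (¬(x0 ∧ F) ∧ (¬F ∨ x0))
  step 2: (¬x0 ∨ (F ∨ (x0 ∨ T))) ∧ (¬(x0 ∧ F) ∧ (¬F ∨ x0))
  step 3: (¬x0 ∨ (x0 ∨ T)) ∧ (¬(x0 ∧ F) ∧ (¬F ∨ x0))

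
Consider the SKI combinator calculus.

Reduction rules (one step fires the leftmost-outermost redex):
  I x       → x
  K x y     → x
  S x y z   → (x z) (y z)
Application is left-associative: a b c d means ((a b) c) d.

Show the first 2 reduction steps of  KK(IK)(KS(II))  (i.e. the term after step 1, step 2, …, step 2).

  start: KK(IK)(KS(II))
  →1  K(KS(II))
  →2  KS

Answer: after 2 steps: KS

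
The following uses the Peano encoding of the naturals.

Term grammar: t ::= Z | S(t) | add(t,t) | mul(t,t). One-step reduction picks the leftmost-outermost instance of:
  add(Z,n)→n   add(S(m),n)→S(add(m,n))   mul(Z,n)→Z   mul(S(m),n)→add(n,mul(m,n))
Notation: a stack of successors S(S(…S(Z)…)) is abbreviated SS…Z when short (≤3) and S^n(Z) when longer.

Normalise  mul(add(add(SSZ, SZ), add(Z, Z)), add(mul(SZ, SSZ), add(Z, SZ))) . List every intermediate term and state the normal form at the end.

  start: mul(add(add(SSZ, SZ), add(Z, Z)), add(mul(SZ, SSZ), add(Z, SZ)))
  [1] mul(add(S(add(SZ, SZ)), add(Z, Z)), add(mul(SZ, SSZ), add(Z, SZ)))
  [2] mul(S(add(add(SZ, SZ), add(Z, Z))), add(mul(SZ, SSZ), add(Z, SZ)))
  [3] add(add(mul(SZ, SSZ), add(Z, SZ)), mul(add(add(SZ, SZ), add(Z, Z)), add(mul(SZ, SSZ), add(Z, SZ))))
  [4] add(add(add(SSZ, mul(Z, SSZ)), add(Z, SZ)), mul(add(add(SZ, SZ), add(Z, Z)), add(mul(SZ, SSZ), add(Z, SZ))))
  [5] add(add(S(add(SZ, mul(Z, SSZ))), add(Z, SZ)), mul(add(add(SZ, SZ), add(Z, Z)), add(mul(SZ, SSZ), add(Z, SZ))))
  [6] add(S(add(add(SZ, mul(Z, SSZ)), add(Z, SZ))), mul(add(add(SZ, SZ), add(Z, Z)), add(mul(SZ, SSZ), add(Z, SZ))))
  [7] S(add(add(add(SZ, mul(Z, SSZ)), add(Z, SZ)), mul(add(add(SZ, SZ), add(Z, Z)), add(mul(SZ, SSZ), add(Z, SZ)))))
  [8] S(add(add(S(add(Z, mul(Z, SSZ))), add(Z, SZ)), mul(add(add(SZ, SZ), add(Z, Z)), add(mul(SZ, SSZ), add(Z, SZ)))))
  [9] S(add(S(add(add(Z, mul(Z, SSZ)), add(Z, SZ))), mul(add(add(SZ, SZ), add(Z, Z)), add(mul(SZ, SSZ), add(Z, SZ)))))
  [10] S(S(add(add(add(Z, mul(Z, SSZ)), add(Z, SZ)), mul(add(add(SZ, SZ), add(Z, Z)), add(mul(SZ, SSZ), add(Z, SZ))))))
  [11] S(S(add(add(mul(Z, SSZ), add(Z, SZ)), mul(add(add(SZ, SZ), add(Z, Z)), add(mul(SZ, SSZ), add(Z, SZ))))))
  [12] S(S(add(add(Z, add(Z, SZ)), mul(add(add(SZ, SZ), add(Z, Z)), add(mul(SZ, SSZ), add(Z, SZ))))))
  [13] S(S(add(add(Z, SZ), mul(add(add(SZ, SZ), add(Z, Z)), add(mul(SZ, SSZ), add(Z, SZ))))))
  [14] S(S(add(SZ, mul(add(add(SZ, SZ), add(Z, Z)), add(mul(SZ, SSZ), add(Z, SZ))))))
  [15] S(S(S(add(Z, mul(add(add(SZ, SZ), add(Z, Z)), add(mul(SZ, SSZ), add(Z, SZ)))))))
  [16] S(S(S(mul(add(add(SZ, SZ), add(Z, Z)), add(mul(SZ, SSZ), add(Z, SZ))))))
  [17] S(S(S(mul(add(S(add(Z, SZ)), add(Z, Z)), add(mul(SZ, SSZ), add(Z, SZ))))))
  [18] S(S(S(mul(S(add(add(Z, SZ), add(Z, Z))), add(mul(SZ, SSZ), add(Z, SZ))))))
  [19] S(S(S(add(add(mul(SZ, SSZ), add(Z, SZ)), mul(add(add(Z, SZ), add(Z, Z)), add(mul(SZ, SSZ), add(Z, SZ)))))))
  [20] S(S(S(add(add(add(SSZ, mul(Z, SSZ)), add(Z, SZ)), mul(add(add(Z, SZ), add(Z, Z)), add(mul(SZ, SSZ), add(Z, SZ)))))))
  [21] S(S(S(add(add(S(add(SZ, mul(Z, SSZ))), add(Z, SZ)), mul(add(add(Z, SZ), add(Z, Z)), add(mul(SZ, SSZ), add(Z, SZ)))))))
  [22] S(S(S(add(S(add(add(SZ, mul(Z, SSZ)), add(Z, SZ))), mul(add(add(Z, SZ), add(Z, Z)), add(mul(SZ, SSZ), add(Z, SZ)))))))
  [23] S(S(S(S(add(add(add(SZ, mul(Z, SSZ)), add(Z, SZ)), mul(add(add(Z, SZ), add(Z, Z)), add(mul(SZ, SSZ), add(Z, SZ))))))))
  [24] S(S(S(S(add(add(S(add(Z, mul(Z, SSZ))), add(Z, SZ)), mul(add(add(Z, SZ), add(Z, Z)), add(mul(SZ, SSZ), add(Z, SZ))))))))
  [25] S(S(S(S(add(S(add(add(Z, mul(Z, SSZ)), add(Z, SZ))), mul(add(add(Z, SZ), add(Z, Z)), add(mul(SZ, SSZ), add(Z, SZ))))))))
  [26] S(S(S(S(S(add(add(add(Z, mul(Z, SSZ)), add(Z, SZ)), mul(add(add(Z, SZ), add(Z, Z)), add(mul(SZ, SSZ), add(Z, SZ)))))))))
  [27] S(S(S(S(S(add(add(mul(Z, SSZ), add(Z, SZ)), mul(add(add(Z, SZ), add(Z, Z)), add(mul(SZ, SSZ), add(Z, SZ)))))))))
  [28] S(S(S(S(S(add(add(Z, add(Z, SZ)), mul(add(add(Z, SZ), add(Z, Z)), add(mul(SZ, SSZ), add(Z, SZ)))))))))
  [29] S(S(S(S(S(add(add(Z, SZ), mul(add(add(Z, SZ), add(Z, Z)), add(mul(SZ, SSZ), add(Z, SZ)))))))))
  [30] S(S(S(S(S(add(SZ, mul(add(add(Z, SZ), add(Z, Z)), add(mul(SZ, SSZ), add(Z, SZ)))))))))
  [31] S(S(S(S(S(S(add(Z, mul(add(add(Z, SZ), add(Z, Z)), add(mul(SZ, SSZ), add(Z, SZ))))))))))
  [32] S(S(S(S(S(S(mul(add(add(Z, SZ), add(Z, Z)), add(mul(SZ, SSZ), add(Z, SZ)))))))))
  [33] S(S(S(S(S(S(mul(add(SZ, add(Z, Z)), add(mul(SZ, SSZ), add(Z, SZ)))))))))
  [34] S(S(S(S(S(S(mul(S(add(Z, add(Z, Z))), add(mul(SZ, SSZ), add(Z, SZ)))))))))
  [35] S(S(S(S(S(S(add(add(mul(SZ, SSZ), add(Z, SZ)), mul(add(Z, add(Z, Z)), add(mul(SZ, SSZ), add(Z, SZ))))))))))
  [36] S(S(S(S(S(S(add(add(add(SSZ, mul(Z, SSZ)), add(Z, SZ)), mul(add(Z, add(Z, Z)), add(mul(SZ, SSZ), add(Z, SZ))))))))))
  [37] S(S(S(S(S(S(add(add(S(add(SZ, mul(Z, SSZ))), add(Z, SZ)), mul(add(Z, add(Z, Z)), add(mul(SZ, SSZ), add(Z, SZ))))))))))
  [38] S(S(S(S(S(S(add(S(add(add(SZ, mul(Z, SSZ)), add(Z, SZ))), mul(add(Z, add(Z, Z)), add(mul(SZ, SSZ), add(Z, SZ))))))))))
  [39] S(S(S(S(S(S(S(add(add(add(SZ, mul(Z, SSZ)), add(Z, SZ)), mul(add(Z, add(Z, Z)), add(mul(SZ, SSZ), add(Z, SZ)))))))))))
  [40] S(S(S(S(S(S(S(add(add(S(add(Z, mul(Z, SSZ))), add(Z, SZ)), mul(add(Z, add(Z, Z)), add(mul(SZ, SSZ), add(Z, SZ)))))))))))
  [41] S(S(S(S(S(S(S(add(S(add(add(Z, mul(Z, SSZ)), add(Z, SZ))), mul(add(Z, add(Z, Z)), add(mul(SZ, SSZ), add(Z, SZ)))))))))))
  [42] S(S(S(S(S(S(S(S(add(add(add(Z, mul(Z, SSZ)), add(Z, SZ)), mul(add(Z, add(Z, Z)), add(mul(SZ, SSZ), add(Z, SZ))))))))))))
  [43] S(S(S(S(S(S(S(S(add(add(mul(Z, SSZ), add(Z, SZ)), mul(add(Z, add(Z, Z)), add(mul(SZ, SSZ), add(Z, SZ))))))))))))
  [44] S(S(S(S(S(S(S(S(add(add(Z, add(Z, SZ)), mul(add(Z, add(Z, Z)), add(mul(SZ, SSZ), add(Z, SZ))))))))))))
  [45] S(S(S(S(S(S(S(S(add(add(Z, SZ), mul(add(Z, add(Z, Z)), add(mul(SZ, SSZ), add(Z, SZ))))))))))))
  [46] S(S(S(S(S(S(S(S(add(SZ, mul(add(Z, add(Z, Z)), add(mul(SZ, SSZ), add(Z, SZ))))))))))))
  [47] S(S(S(S(S(S(S(S(S(add(Z, mul(add(Z, add(Z, Z)), add(mul(SZ, SSZ), add(Z, SZ)))))))))))))
  [48] S(S(S(S(S(S(S(S(S(mul(add(Z, add(Z, Z)), add(mul(SZ, SSZ), add(Z, SZ))))))))))))
  [49] S(S(S(S(S(S(S(S(S(mul(add(Z, Z), add(mul(SZ, SSZ), add(Z, SZ))))))))))))
  [50] S(S(S(S(S(S(S(S(S(mul(Z, add(mul(SZ, SSZ), add(Z, SZ))))))))))))
  [51] S^9(Z)

Answer: normal form = S^9(Z)  (in 51 steps)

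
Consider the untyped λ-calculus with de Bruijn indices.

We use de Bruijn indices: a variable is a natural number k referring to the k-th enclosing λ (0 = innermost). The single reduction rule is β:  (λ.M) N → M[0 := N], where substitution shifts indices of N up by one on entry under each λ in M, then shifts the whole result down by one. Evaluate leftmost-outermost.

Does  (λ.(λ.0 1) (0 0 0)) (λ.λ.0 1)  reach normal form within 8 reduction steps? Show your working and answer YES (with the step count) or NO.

  start: (λ.(λ.0 1) (0 0 0)) (λ.λ.0 1)
  [1] (λ.0 (λ.λ.0 1)) ((λ.λ.0 1) (λ.λ.0 1) (λ.λ.0 1))
  [2] (λ.λ.0 1) (λ.λ.0 1) (λ.λ.0 1) (λ.λ.0 1)
  [3] (λ.0 (λ.λ.0 1)) (λ.λ.0 1) (λ.λ.0 1)
  [4] (λ.λ.0 1) (λ.λ.0 1) (λ.λ.0 1)
  [5] (λ.0 (λ.λ.0 1)) (λ.λ.0 1)
  [6] (λ.λ.0 1) (λ.λ.0 1)
  [7] λ.0 (λ.λ.0 1)

Answer: YES — reaches normal form λ.0 (λ.λ.0 1) in 7 ≤ 8 steps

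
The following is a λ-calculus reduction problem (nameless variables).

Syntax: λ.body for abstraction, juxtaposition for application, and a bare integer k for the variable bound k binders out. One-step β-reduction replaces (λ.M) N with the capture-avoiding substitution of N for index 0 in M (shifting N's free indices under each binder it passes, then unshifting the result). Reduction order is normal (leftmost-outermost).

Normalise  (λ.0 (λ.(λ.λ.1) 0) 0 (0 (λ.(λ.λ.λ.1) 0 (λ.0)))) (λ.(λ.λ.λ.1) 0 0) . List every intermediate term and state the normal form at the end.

  start: (λ.0 (λ.(λ.λ.1) 0) 0 (0 (λ.(λ.λ.λ.1) 0 (λ.0)))) (λ.(λ.λ.λ.1) 0 0)
  →1  (λ.(λ.λ.λ.1) 0 0) (λ.(λ.λ.1) 0) (λ.(λ.λ.λ.1) 0 0) ((λ.(λ.λ.λ.1) 0 0) (λ.(λ.λ.λ.1) 0 (λ.0)))
  →2  (λ.λ.λ.1) (λ.(λ.λ.1) 0) (λ.(λ.λ.1) 0) (λ.(λ.λ.λ.1) 0 0) ((λ.(λ.λ.λ.1) 0 0) (λ.(λ.λ.λ.1) 0 (λ.0)))
  →3  (λ.λ.1) (λ.(λ.λ.1) 0) (λ.(λ.λ.λ.1) 0 0) ((λ.(λ.λ.λ.1) 0 0) (λ.(λ.λ.λ.1) 0 (λ.0)))
  →4  (λ.λ.(λ.λ.1) 0) (λ.(λ.λ.λ.1) 0 0) ((λ.(λ.λ.λ.1) 0 0) (λ.(λ.λ.λ.1) 0 (λ.0)))
  →5  (λ.(λ.λ.1) 0) ((λ.(λ.λ.λ.1) 0 0) (λ.(λ.λ.λ.1) 0 (λ.0)))
  →6  (λ.λ.1) ((λ.(λ.λ.λ.1) 0 0) (λ.(λ.λ.λ.1) 0 (λ.0)))
  →7  λ.(λ.(λ.λ.λ.1) 0 0) (λ.(λ.λ.λ.1) 0 (λ.0))
  →8  λ.(λ.λ.λ.1) (λ.(λ.λ.λ.1) 0 (λ.0)) (λ.(λ.λ.λ.1) 0 (λ.0))
  →9  λ.(λ.λ.1) (λ.(λ.λ.λ.1) 0 (λ.0))
  →10  λ.λ.λ.(λ.λ.λ.1) 0 (λ.0)
  →11  λ.λ.λ.(λ.λ.1) (λ.0)
  →12  λ.λ.λ.λ.λ.0

Answer: normal form = λ.λ.λ.λ.λ.0  (in 12 steps)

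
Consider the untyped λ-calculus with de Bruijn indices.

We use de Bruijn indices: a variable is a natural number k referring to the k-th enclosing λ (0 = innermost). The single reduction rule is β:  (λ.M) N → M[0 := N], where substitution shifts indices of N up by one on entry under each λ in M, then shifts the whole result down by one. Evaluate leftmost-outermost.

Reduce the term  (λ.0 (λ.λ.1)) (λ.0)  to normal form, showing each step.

Answer: normal form = λ.λ.1  (in 2 steps)

Derivation:
  start: (λ.0 (λ.λ.1)) (λ.0)
  step 1: (λ.0) (λ.λ.1)
  step 2: λ.λ.1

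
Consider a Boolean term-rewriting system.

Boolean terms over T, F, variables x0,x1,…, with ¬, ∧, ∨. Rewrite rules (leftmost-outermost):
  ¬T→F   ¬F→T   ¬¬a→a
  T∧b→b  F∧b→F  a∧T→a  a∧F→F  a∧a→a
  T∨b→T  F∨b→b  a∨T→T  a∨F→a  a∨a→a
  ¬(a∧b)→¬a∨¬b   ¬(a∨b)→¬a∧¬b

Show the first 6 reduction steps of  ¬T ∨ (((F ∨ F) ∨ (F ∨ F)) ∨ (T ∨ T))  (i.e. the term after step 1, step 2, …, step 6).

  start: ¬T ∨ (((F ∨ F) ∨ (F ∨ F)) ∨ (T ∨ T))
  →1  F ∨ (((F ∨ F) ∨ (F ∨ F)) ∨ (T ∨ T))
  →2  ((F ∨ F) ∨ (F ∨ F)) ∨ (T ∨ T)
  →3  (F ∨ F) ∨ (T ∨ T)
  →4  F ∨ (T ∨ T)
  →5  T ∨ T
  →6  T

Answer: after 6 steps: T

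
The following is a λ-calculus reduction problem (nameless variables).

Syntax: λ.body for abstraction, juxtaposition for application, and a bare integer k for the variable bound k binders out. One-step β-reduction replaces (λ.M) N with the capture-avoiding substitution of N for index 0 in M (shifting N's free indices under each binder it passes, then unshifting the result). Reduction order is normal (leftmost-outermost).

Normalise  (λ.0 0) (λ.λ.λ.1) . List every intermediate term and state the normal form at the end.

  start: (λ.0 0) (λ.λ.λ.1)
  step 1: (λ.λ.λ.1) (λ.λ.λ.1)
  step 2: λ.λ.1

Answer: normal form = λ.λ.1  (in 2 steps)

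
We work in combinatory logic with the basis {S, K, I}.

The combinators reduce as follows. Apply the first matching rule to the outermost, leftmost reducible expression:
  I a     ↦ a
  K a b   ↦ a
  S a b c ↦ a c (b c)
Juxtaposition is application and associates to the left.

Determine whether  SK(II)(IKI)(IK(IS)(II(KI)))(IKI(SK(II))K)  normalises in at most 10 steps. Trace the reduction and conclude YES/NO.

  start: SK(II)(IKI)(IK(IS)(II(KI)))(IKI(SK(II))K)
  →1  K(IKI)(II(IKI))(IK(IS)(II(KI)))(IKI(SK(II))K)
  →2  IKI(IK(IS)(II(KI)))(IKI(SK(II))K)
  →3  KI(IK(IS)(II(KI)))(IKI(SK(II))K)
  →4  I(IKI(SK(II))K)
  →5  IKI(SK(II))K
  →6  KI(SK(II))K
  →7  IK
  →8  K

Answer: YES — reaches normal form K in 8 ≤ 10 steps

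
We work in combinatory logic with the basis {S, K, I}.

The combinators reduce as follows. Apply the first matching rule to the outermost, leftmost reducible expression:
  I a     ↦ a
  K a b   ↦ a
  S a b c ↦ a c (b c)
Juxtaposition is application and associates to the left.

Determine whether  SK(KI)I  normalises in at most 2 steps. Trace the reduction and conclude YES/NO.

  start: SK(KI)I
  →1  KI(KII)
  →2  I

Answer: YES — reaches normal form I in 2 ≤ 2 steps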